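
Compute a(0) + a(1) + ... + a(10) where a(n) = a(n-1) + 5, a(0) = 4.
Computing the sequence terms: 4, 9, 14, 19, 24, 29, 34, 39, 44, 49, 54
Adding these values together:

319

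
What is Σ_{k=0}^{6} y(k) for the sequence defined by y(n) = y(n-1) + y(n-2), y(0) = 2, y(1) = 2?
Computing the sequence terms: 2, 2, 4, 6, 10, 16, 26
Adding these values together:

66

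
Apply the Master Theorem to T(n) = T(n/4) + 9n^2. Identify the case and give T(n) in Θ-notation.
Master Theorem template: T(n) = a·T(n/b) + f(n).
Here: a=1, b=4, f(n)=9n^2
Compute log_b(a) = log_4(1) = 0.
f(n) = 9n^2 = Ω(n^(0+ε)) with ε = 2, and the regularity condition holds (a·f(n/b) = (a/b^2)·f(n) with a/b^2 = 4^-2 < 1). Case 3: T(n) = Θ(f(n)) = Θ(n^2).

Case 3: T(n) = Θ(n^2)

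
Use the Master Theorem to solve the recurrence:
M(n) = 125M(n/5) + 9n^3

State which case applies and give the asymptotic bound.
Master Theorem template: M(n) = a·M(n/b) + f(n).
Here: a=125, b=5, f(n)=9n^3
Compute log_b(a) = log_5(125) = 3.
f(n) = 9n^3 = Θ(n^3). Case 2: M(n) = Θ(n^3 log n).

Case 2: M(n) = Θ(n^3 log n)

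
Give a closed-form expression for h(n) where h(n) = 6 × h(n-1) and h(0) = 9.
Recurrence: h(n) = 6 × h(n-1), initial: h(0) = 9.
Each term is 6 times the previous, so this is geometric with ratio 6. After n steps: h(n) = h(0)·6ⁿ = 9·6ⁿ.

h(n) = 9·6ⁿ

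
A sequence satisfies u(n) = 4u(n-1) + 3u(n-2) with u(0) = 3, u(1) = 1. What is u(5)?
Computing the sequence terms:
3, 1, 13, 55, 259, 1201

1201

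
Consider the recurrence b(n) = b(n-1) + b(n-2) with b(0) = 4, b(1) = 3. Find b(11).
Computing the sequence terms:
4, 3, 7, 10, 17, 27, 44, 71, 115, 186, 301, 487

487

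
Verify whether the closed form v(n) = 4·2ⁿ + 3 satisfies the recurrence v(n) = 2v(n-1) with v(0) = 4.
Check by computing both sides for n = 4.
From the recurrence with v(0) = 4:
  v(0) = 4, v(1) = 8, v(2) = 16, v(3) = 32, v(4) = 64
  so the recurrence gives v(4) = 64.
From the proposed closed form v(n) = 4·2ⁿ + 3:
  v(4) = 67.
The recurrence gives 64 but the closed form gives 67, so the closed form does not satisfy the recurrence.

No, the closed form is incorrect.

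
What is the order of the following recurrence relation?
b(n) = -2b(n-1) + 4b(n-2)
The order is the largest lag k for which b(n-k) appears. Here the deepest term is b(n-2), so the order is 2.

Order 2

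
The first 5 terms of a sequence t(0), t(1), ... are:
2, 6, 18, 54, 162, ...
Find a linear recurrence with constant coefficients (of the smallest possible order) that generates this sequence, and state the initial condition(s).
Look for the lowest-order linear relation among consecutive terms.
Observation: each term is 3× the previous.
Check at n=2: 3·6 = 18. ✓

t(n) = 3 × t(n-1), t(0) = 2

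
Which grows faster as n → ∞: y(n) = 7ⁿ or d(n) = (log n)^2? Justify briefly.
Comparing growth rates:
Growth-rate hierarchy: log n ≺ any polynomial ≺ any exponential cⁿ (c>1) ≺ n! ≺ nⁿ.
exponential base 7 dominates polylogarithmic (log n)^2 asymptotically.

y(n) grows faster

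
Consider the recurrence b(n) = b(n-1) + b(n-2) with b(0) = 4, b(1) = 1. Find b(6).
Computing the sequence terms:
4, 1, 5, 6, 11, 17, 28

28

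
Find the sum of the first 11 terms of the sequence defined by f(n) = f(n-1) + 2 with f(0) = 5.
Computing the sequence terms: 5, 7, 9, 11, 13, 15, 17, 19, 21, 23, 25
Adding these values together:

165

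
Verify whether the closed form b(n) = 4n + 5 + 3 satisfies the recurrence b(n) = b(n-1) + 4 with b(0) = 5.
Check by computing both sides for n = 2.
From the recurrence with b(0) = 5:
  b(0) = 5, b(1) = 9, b(2) = 13
  so the recurrence gives b(2) = 13.
From the proposed closed form b(n) = 4n + 5 + 3:
  b(2) = 16.
The recurrence gives 13 but the closed form gives 16, so the closed form does not satisfy the recurrence.

No, the closed form is incorrect.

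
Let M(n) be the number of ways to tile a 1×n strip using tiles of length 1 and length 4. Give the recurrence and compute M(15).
Condition on the last tile: it has length 1 (leaving a 1×(n-1) strip) or length 4 (leaving a 1×(n-4) strip), so M(n) = M(n-1) + M(n-4) (order-4 linear recurrence).
For 0 ≤ i < 4 only unit tiles fit, so M(i) = 1.
Iterating the recurrence: M(4) = 2, M(5) = 3, M(6) = 4, M(7) = 5, M(8) = 7, M(9) = 10, M(10) = 14, M(11) = 19, M(12) = 26, M(13) = 36, M(14) = 50, M(15) = 69.

M(n) = M(n-1) + M(n-4), with M(i) = 1 for 0 ≤ i < 4; M(15) = 69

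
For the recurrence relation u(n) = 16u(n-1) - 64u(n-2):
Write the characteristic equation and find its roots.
Substitute u(n) = rⁿ and divide through by rⁿ⁻²: r² - 16r + 64 = 0
Factor: (r - 8)² = 0, so r = 8 (double root).
General solution: u(n) = (A + Bn)·8ⁿ

Characteristic: r² - 16r + 64 = 0, Roots: r = 8 (double root)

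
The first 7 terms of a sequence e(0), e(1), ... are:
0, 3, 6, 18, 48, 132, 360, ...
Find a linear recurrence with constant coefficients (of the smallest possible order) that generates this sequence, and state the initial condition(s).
Look for the lowest-order linear relation among consecutive terms.
Observation: e(n) - 2·e(n-1) - (2)·e(n-2) = 0 holds for the shown terms, and no order-1 relation e(n) = α·e(n-1) + β fits.
Check at n=3: 2·6 + (2)·3 = 18. ✓

e(n) = 2e(n-1) + 2e(n-2), e(0) = 0, e(1) = 3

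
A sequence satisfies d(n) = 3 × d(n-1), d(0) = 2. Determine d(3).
Computing step by step:
d(0) = 2
d(1) = 3 × 2 = 6
d(2) = 3 × 6 = 18
d(3) = 3 × 18 = 54

54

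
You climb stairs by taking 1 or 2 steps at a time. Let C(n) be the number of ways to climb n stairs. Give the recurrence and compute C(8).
Condition on the size of the last step (1 to 2): before it there were n-1, …, n-2 stairs climbed, and these cases are disjoint, so C(n) = C(n-1) + C(n-2) (Fibonacci-type sequence).
Initial conditions by direct count (compositions of i into parts ≤ 2): C(1) = 1; C(2) = 2.
Iterating the recurrence: C(3) = 3, C(4) = 5, C(5) = 8, C(6) = 13, C(7) = 21, C(8) = 34.

C(n) = C(n-1) + C(n-2), C(1) = 1, C(2) = 2; C(8) = 34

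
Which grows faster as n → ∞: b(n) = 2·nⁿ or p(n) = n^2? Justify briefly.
Comparing growth rates:
Growth-rate hierarchy: log n ≺ any polynomial ≺ any exponential cⁿ (c>1) ≺ n! ≺ nⁿ.
super-exponential nⁿ dominates polynomial degree 2 asymptotically.

b(n) grows faster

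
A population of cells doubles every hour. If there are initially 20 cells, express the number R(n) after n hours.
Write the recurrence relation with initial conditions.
Each hour multiplies the count by 2, so the count after n hours depends only on the count after n-1 hours: R(n) = 2 × R(n-1). The starting count gives R(0) = 20.
Unrolling n times gives the closed form R(n) = 20 × 2ⁿ.

R(n) = 2 × R(n-1), R(0) = 20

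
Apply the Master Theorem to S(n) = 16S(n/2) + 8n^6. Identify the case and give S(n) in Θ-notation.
Master Theorem template: S(n) = a·S(n/b) + f(n).
Here: a=16, b=2, f(n)=8n^6
Compute log_b(a) = log_2(16) = 4.
f(n) = 8n^6 = Ω(n^(4+ε)) with ε = 2, and the regularity condition holds (a·f(n/b) = (a/b^6)·f(n) with a/b^6 = 2^-2 < 1). Case 3: S(n) = Θ(f(n)) = Θ(n^6).

Case 3: S(n) = Θ(n^6)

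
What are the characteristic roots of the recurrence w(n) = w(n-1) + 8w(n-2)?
Substitute w(n) = rⁿ and divide through by rⁿ⁻²: r² - r - 8 = 0
Discriminant: 1² + 4·8 = 33, not a perfect square, so by the quadratic formula r = (1 ± √33)/2.
General solution: w(n) = A·r₁ⁿ + B·r₂ⁿ where r₁,r₂ = (1 ± √33)/2

Characteristic: r² - r - 8 = 0, Roots: r = (1 ± √33)/2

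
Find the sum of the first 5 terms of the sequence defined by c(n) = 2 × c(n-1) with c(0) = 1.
Computing the sequence terms: 1, 2, 4, 8, 16
Adding these values together:

31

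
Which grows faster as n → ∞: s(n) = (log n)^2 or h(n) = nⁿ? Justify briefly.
Comparing growth rates:
Growth-rate hierarchy: log n ≺ any polynomial ≺ any exponential cⁿ (c>1) ≺ n! ≺ nⁿ.
super-exponential nⁿ dominates polylogarithmic (log n)^2 asymptotically.

h(n) grows faster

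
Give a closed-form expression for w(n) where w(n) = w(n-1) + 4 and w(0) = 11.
Recurrence: w(n) = w(n-1) + 4, initial: w(0) = 11.
Each step adds 4, so w(n) = w(0) + 4n = 4n + 11.

w(n) = 4n + 11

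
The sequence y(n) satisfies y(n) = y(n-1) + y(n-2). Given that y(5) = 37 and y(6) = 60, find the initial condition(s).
Work backwards using y(k) = y(k+2) - y(k+1):
y(4) = y(6) - y(5) = 60 - 37 = 23
y(3) = y(5) - y(4) = 37 - 23 = 14
y(2) = y(4) - y(3) = 23 - 14 = 9
y(1) = y(3) - y(2) = 14 - 9 = 5
y(0) = y(2) - y(1) = 9 - 5 = 4

y(0) = 4, y(1) = 5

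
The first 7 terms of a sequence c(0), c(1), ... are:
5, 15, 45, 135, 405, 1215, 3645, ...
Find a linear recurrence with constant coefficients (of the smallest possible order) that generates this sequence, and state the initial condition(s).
Look for the lowest-order linear relation among consecutive terms.
Observation: each term is 3× the previous.
Check at n=2: 3·15 = 45. ✓

c(n) = 3 × c(n-1), c(0) = 5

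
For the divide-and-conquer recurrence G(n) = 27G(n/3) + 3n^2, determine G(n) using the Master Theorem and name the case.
Master Theorem template: G(n) = a·G(n/b) + f(n).
Here: a=27, b=3, f(n)=3n^2
Compute log_b(a) = log_3(27) = 3.
f(n) = 3n^2 = O(n^(3-ε)) with ε = 1. Case 1: G(n) = Θ(n^log_b(a)) = Θ(n^3).

Case 1: G(n) = Θ(n^3)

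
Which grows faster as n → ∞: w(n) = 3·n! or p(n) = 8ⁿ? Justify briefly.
Comparing growth rates:
Growth-rate hierarchy: log n ≺ any polynomial ≺ any exponential cⁿ (c>1) ≺ n! ≺ nⁿ.
factorial dominates exponential base 8 asymptotically.

w(n) grows faster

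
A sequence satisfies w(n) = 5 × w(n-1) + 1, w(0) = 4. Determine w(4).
Computing step by step:
w(0) = 4
w(1) = 5 × 4 + 1 = 21
w(2) = 5 × 21 + 1 = 106
w(3) = 5 × 106 + 1 = 531
w(4) = 5 × 531 + 1 = 2656

2656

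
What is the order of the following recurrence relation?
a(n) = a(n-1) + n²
The order is the largest lag k for which a(n-k) appears. Here the deepest term is a(n-1) (the n² term is non-homogeneous and does not affect the order), so the order is 1.

Order 1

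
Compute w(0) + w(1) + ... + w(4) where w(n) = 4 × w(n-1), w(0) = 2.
Computing the sequence terms: 2, 8, 32, 128, 512
Adding these values together:

682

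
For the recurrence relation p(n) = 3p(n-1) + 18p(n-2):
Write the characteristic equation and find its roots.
Substitute p(n) = rⁿ and divide through by rⁿ⁻²: r² - 3r - 18 = 0
Factor: (r + 3)(r - 6) = 0, so r = -3, 6.
General solution: p(n) = A·(-3)ⁿ + B·6ⁿ

Characteristic: r² - 3r - 18 = 0, Roots: r = -3, 6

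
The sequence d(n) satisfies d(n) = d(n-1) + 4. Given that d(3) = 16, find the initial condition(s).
d(3) = d(0) + 3·4, so d(0) = 16 - 12 = 4.

d(0) = 4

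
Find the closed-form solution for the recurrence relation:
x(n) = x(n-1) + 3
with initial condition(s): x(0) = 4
Recurrence: x(n) = x(n-1) + 3, initial: x(0) = 4.
Each step adds 3, so x(n) = x(0) + 3n = 3n + 4.

x(n) = 3n + 4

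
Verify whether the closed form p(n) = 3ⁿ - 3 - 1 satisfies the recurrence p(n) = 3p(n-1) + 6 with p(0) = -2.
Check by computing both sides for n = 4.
From the recurrence with p(0) = -2:
  p(0) = -2, p(1) = 0, p(2) = 6, p(3) = 24, p(4) = 78
  so the recurrence gives p(4) = 78.
From the proposed closed form p(n) = 3ⁿ - 3 - 1:
  p(4) = 77.
The recurrence gives 78 but the closed form gives 77, so the closed form does not satisfy the recurrence.

No, the closed form is incorrect.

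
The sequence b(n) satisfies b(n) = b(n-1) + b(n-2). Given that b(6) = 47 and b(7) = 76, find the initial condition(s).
Work backwards using b(k) = b(k+2) - b(k+1):
b(5) = b(7) - b(6) = 76 - 47 = 29
b(4) = b(6) - b(5) = 47 - 29 = 18
b(3) = b(5) - b(4) = 29 - 18 = 11
b(2) = b(4) - b(3) = 18 - 11 = 7
b(1) = b(3) - b(2) = 11 - 7 = 4
b(0) = b(2) - b(1) = 7 - 4 = 3

b(0) = 3, b(1) = 4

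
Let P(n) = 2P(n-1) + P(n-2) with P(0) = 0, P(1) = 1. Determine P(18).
Computing the sequence terms:
0, 1, 2, 5, 12, 29, 70, 169, 408, 985, 2378, 5741, 13860, 33461, 80782, 195025, 470832, 1136689, 2744210

2744210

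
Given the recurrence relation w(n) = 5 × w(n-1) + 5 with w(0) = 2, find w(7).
Computing step by step:
w(0) = 2
w(1) = 5 × 2 + 5 = 15
w(2) = 5 × 15 + 5 = 80
w(3) = 5 × 80 + 5 = 405
w(4) = 5 × 405 + 5 = 2030
w(5) = 5 × 2030 + 5 = 10155
w(6) = 5 × 10155 + 5 = 50780
w(7) = 5 × 50780 + 5 = 253905

253905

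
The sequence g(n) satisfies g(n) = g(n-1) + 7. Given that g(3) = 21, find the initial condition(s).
g(3) = g(0) + 3·7, so g(0) = 21 - 21 = 0.

g(0) = 0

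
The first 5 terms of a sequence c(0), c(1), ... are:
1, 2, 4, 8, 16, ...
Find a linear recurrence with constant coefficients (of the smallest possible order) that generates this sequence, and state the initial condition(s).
Look for the lowest-order linear relation among consecutive terms.
Observation: each term is 2× the previous.
Check at n=2: 2·2 = 4. ✓

c(n) = 2 × c(n-1), c(0) = 1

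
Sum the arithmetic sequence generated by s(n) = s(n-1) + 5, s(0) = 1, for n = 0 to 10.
Computing the sequence terms: 1, 6, 11, 16, 21, 26, 31, 36, 41, 46, 51
Adding these values together:

286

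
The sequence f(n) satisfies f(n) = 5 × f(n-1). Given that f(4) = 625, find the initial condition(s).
In general f(n) = 5ⁿ · f(0). At n = 4: f(0) = f(4) / 5^4 = 625 / 625 = 1.

f(0) = 1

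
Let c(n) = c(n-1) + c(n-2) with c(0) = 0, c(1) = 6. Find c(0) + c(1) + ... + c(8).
Computing the sequence terms: 0, 6, 6, 12, 18, 30, 48, 78, 126
Adding these values together:

324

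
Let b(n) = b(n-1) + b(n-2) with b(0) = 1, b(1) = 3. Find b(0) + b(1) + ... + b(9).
Computing the sequence terms: 1, 3, 4, 7, 11, 18, 29, 47, 76, 123
Adding these values together:

319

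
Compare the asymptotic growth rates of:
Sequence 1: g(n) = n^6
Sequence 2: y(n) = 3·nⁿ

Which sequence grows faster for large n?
Comparing growth rates:
Growth-rate hierarchy: log n ≺ any polynomial ≺ any exponential cⁿ (c>1) ≺ n! ≺ nⁿ.
super-exponential nⁿ dominates polynomial degree 6 asymptotically.

y(n) grows faster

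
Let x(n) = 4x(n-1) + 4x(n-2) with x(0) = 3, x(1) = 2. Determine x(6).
Computing the sequence terms:
3, 2, 20, 88, 432, 2080, 10048

10048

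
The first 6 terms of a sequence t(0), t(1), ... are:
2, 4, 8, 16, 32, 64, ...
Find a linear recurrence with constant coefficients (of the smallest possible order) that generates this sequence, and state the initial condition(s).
Look for the lowest-order linear relation among consecutive terms.
Observation: each term is 2× the previous.
Check at n=2: 2·4 = 8. ✓

t(n) = 2 × t(n-1), t(0) = 2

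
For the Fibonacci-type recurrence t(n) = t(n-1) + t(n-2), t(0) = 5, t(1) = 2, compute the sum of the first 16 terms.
Computing the sequence terms: 5, 2, 7, 9, 16, 25, 41, 66, 107, 173, 280, 453, 733, 1186, 1919, 3105
Adding these values together:

8127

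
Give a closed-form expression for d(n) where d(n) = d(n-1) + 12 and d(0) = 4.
Recurrence: d(n) = d(n-1) + 12, initial: d(0) = 4.
Each step adds 12, so d(n) = d(0) + 12n = 12n + 4.

d(n) = 12n + 4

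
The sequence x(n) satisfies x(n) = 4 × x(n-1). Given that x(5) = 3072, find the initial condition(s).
In general x(n) = 4ⁿ · x(0). At n = 5: x(0) = x(5) / 4^5 = 3072 / 1024 = 3.

x(0) = 3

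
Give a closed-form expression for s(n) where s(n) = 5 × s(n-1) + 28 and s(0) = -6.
Recurrence: s(n) = 5 × s(n-1) + 28, initial: s(0) = -6.
Try s(n) = A·5ⁿ + C. Substituting: A·5ⁿ + C = 5(A·5ⁿ⁻¹ + C) + 28 = A·5ⁿ + 5C + 28, so C = 5C + 28, giving C = -7. Then s(0) = A - 7 = -6 gives A = 1.

s(n) = 5ⁿ - 7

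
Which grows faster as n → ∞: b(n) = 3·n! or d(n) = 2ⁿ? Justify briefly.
Comparing growth rates:
Growth-rate hierarchy: log n ≺ any polynomial ≺ any exponential cⁿ (c>1) ≺ n! ≺ nⁿ.
factorial dominates exponential base 2 asymptotically.

b(n) grows faster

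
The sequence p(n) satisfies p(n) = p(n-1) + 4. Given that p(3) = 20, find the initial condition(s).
p(3) = p(0) + 3·4, so p(0) = 20 - 12 = 8.

p(0) = 8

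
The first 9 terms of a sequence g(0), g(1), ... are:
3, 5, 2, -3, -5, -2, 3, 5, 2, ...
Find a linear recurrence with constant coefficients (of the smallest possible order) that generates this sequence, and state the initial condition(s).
Look for the lowest-order linear relation among consecutive terms.
Observation: g(n) - 1·g(n-1) - (-1)·g(n-2) = 0 holds for the shown terms, and no order-1 relation g(n) = α·g(n-1) + β fits.
Check at n=3: 1·2 + (-1)·5 = -3. ✓

g(n) = g(n-1) - g(n-2), g(0) = 3, g(1) = 5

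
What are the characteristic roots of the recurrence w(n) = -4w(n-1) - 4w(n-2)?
Substitute w(n) = rⁿ and divide through by rⁿ⁻²: r² + 4r + 4 = 0
Factor: (r + 2)² = 0, so r = -2 (double root).
General solution: w(n) = (A + Bn)·(-2)ⁿ

Characteristic: r² + 4r + 4 = 0, Roots: r = -2 (double root)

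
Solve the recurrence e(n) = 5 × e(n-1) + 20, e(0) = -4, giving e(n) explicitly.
Recurrence: e(n) = 5 × e(n-1) + 20, initial: e(0) = -4.
Try e(n) = A·5ⁿ + C. Substituting: A·5ⁿ + C = 5(A·5ⁿ⁻¹ + C) + 20 = A·5ⁿ + 5C + 20, so C = 5C + 20, giving C = -5. Then e(0) = A - 5 = -4 gives A = 1.

e(n) = 5ⁿ - 5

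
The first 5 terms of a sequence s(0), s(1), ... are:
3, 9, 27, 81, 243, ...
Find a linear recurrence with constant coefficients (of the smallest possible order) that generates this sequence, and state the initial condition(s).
Look for the lowest-order linear relation among consecutive terms.
Observation: each term is 3× the previous.
Check at n=2: 3·9 = 27. ✓

s(n) = 3 × s(n-1), s(0) = 3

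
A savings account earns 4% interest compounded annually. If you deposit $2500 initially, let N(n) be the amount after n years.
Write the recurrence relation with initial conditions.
Each year the balance grows by 4%, i.e. is multiplied by 1 + 4/100 = 1.04, so N(n) = 1.04 × N(n-1). The initial deposit gives N(0) = 2500.
Unrolling gives the closed form N(n) = 2500 × (1.04)ⁿ.

N(n) = 1.04 × N(n-1), N(0) = 2500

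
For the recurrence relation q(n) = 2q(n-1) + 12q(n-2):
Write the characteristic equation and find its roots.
Substitute q(n) = rⁿ and divide through by rⁿ⁻²: r² - 2r - 12 = 0
Discriminant: 2² + 4·12 = 52, not a perfect square, so by the quadratic formula r = (2 ± √52)/2.
General solution: q(n) = A·r₁ⁿ + B·r₂ⁿ where r₁,r₂ = (2 ± √52)/2

Characteristic: r² - 2r - 12 = 0, Roots: r = (2 ± √52)/2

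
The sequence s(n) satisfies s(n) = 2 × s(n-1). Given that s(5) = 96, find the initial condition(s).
In general s(n) = 2ⁿ · s(0). At n = 5: s(0) = s(5) / 2^5 = 96 / 32 = 3.

s(0) = 3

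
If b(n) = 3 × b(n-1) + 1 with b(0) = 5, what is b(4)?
Computing step by step:
b(0) = 5
b(1) = 3 × 5 + 1 = 16
b(2) = 3 × 16 + 1 = 49
b(3) = 3 × 49 + 1 = 148
b(4) = 3 × 148 + 1 = 445

445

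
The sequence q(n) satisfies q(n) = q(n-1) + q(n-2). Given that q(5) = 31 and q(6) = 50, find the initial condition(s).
Work backwards using q(k) = q(k+2) - q(k+1):
q(4) = q(6) - q(5) = 50 - 31 = 19
q(3) = q(5) - q(4) = 31 - 19 = 12
q(2) = q(4) - q(3) = 19 - 12 = 7
q(1) = q(3) - q(2) = 12 - 7 = 5
q(0) = q(2) - q(1) = 7 - 5 = 2

q(0) = 2, q(1) = 5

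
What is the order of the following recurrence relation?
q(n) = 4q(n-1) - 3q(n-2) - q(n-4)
The order is the largest lag k for which q(n-k) appears. Here the deepest term is q(n-4), so the order is 4.

Order 4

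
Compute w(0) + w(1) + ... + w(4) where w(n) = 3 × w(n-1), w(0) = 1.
Computing the sequence terms: 1, 3, 9, 27, 81
Adding these values together:

121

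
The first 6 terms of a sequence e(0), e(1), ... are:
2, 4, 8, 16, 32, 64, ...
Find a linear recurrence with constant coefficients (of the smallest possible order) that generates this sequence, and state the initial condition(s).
Look for the lowest-order linear relation among consecutive terms.
Observation: each term is 2× the previous.
Check at n=2: 2·4 = 8. ✓

e(n) = 2 × e(n-1), e(0) = 2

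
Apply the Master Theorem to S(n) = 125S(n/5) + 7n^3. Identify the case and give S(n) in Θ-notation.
Master Theorem template: S(n) = a·S(n/b) + f(n).
Here: a=125, b=5, f(n)=7n^3
Compute log_b(a) = log_5(125) = 3.
f(n) = 7n^3 = Θ(n^3). Case 2: S(n) = Θ(n^3 log n).

Case 2: S(n) = Θ(n^3 log n)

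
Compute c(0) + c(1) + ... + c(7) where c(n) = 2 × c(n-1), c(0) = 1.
Computing the sequence terms: 1, 2, 4, 8, 16, 32, 64, 128
Adding these values together:

255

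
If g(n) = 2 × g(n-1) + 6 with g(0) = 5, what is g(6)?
Computing step by step:
g(0) = 5
g(1) = 2 × 5 + 6 = 16
g(2) = 2 × 16 + 6 = 38
g(3) = 2 × 38 + 6 = 82
g(4) = 2 × 82 + 6 = 170
g(5) = 2 × 170 + 6 = 346
g(6) = 2 × 346 + 6 = 698

698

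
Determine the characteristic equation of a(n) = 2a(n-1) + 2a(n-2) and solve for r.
Substitute a(n) = rⁿ and divide through by rⁿ⁻²: r² - 2r - 2 = 0
Discriminant: 2² + 4·2 = 12, not a perfect square, so by the quadratic formula r = (2 ± √12)/2.
General solution: a(n) = A·r₁ⁿ + B·r₂ⁿ where r₁,r₂ = (2 ± √12)/2

Characteristic: r² - 2r - 2 = 0, Roots: r = (2 ± √12)/2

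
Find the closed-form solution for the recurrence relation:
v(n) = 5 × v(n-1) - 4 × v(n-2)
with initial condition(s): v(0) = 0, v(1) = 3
Recurrence: v(n) = 5 × v(n-1) - 4 × v(n-2), initial: v(0) = 0, v(1) = 3.
Characteristic equation: r² - 5r + 4 = 0, which factors as (r - 4)(r - 1) = 0, so r = 4, 1. General solution v(n) = A·4ⁿ + B·1ⁿ. From v(0) = 0: A + B = 0. From v(1) = 3: 4A + 1B = 3. Solving gives A = 1, B = -1.

v(n) = 4ⁿ - 1ⁿ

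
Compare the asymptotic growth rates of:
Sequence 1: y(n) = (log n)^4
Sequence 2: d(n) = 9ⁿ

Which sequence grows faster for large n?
Comparing growth rates:
Growth-rate hierarchy: log n ≺ any polynomial ≺ any exponential cⁿ (c>1) ≺ n! ≺ nⁿ.
exponential base 9 dominates polylogarithmic (log n)^4 asymptotically.

d(n) grows faster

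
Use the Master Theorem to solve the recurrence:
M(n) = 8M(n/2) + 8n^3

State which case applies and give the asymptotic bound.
Master Theorem template: M(n) = a·M(n/b) + f(n).
Here: a=8, b=2, f(n)=8n^3
Compute log_b(a) = log_2(8) = 3.
f(n) = 8n^3 = Θ(n^3). Case 2: M(n) = Θ(n^3 log n).

Case 2: M(n) = Θ(n^3 log n)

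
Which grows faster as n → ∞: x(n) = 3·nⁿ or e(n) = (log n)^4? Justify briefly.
Comparing growth rates:
Growth-rate hierarchy: log n ≺ any polynomial ≺ any exponential cⁿ (c>1) ≺ n! ≺ nⁿ.
super-exponential nⁿ dominates polylogarithmic (log n)^4 asymptotically.

x(n) grows faster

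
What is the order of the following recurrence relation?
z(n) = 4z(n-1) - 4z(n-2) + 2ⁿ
The order is the largest lag k for which z(n-k) appears. Here the deepest term is z(n-2) (the 2ⁿ term is non-homogeneous and does not affect the order), so the order is 2.

Order 2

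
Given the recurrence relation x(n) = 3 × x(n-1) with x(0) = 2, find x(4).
Computing step by step:
x(0) = 2
x(1) = 3 × 2 = 6
x(2) = 3 × 6 = 18
x(3) = 3 × 18 = 54
x(4) = 3 × 54 = 162

162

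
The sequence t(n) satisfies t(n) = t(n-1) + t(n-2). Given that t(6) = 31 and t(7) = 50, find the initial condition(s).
Work backwards using t(k) = t(k+2) - t(k+1):
t(5) = t(7) - t(6) = 50 - 31 = 19
t(4) = t(6) - t(5) = 31 - 19 = 12
t(3) = t(5) - t(4) = 19 - 12 = 7
t(2) = t(4) - t(3) = 12 - 7 = 5
t(1) = t(3) - t(2) = 7 - 5 = 2
t(0) = t(2) - t(1) = 5 - 2 = 3

t(0) = 3, t(1) = 2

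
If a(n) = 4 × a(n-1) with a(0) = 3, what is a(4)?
Computing step by step:
a(0) = 3
a(1) = 4 × 3 = 12
a(2) = 4 × 12 = 48
a(3) = 4 × 48 = 192
a(4) = 4 × 192 = 768

768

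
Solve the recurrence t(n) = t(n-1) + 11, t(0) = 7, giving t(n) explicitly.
Recurrence: t(n) = t(n-1) + 11, initial: t(0) = 7.
Each step adds 11, so t(n) = t(0) + 11n = 11n + 7.

t(n) = 11n + 7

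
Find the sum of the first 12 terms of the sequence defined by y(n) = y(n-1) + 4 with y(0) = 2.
Computing the sequence terms: 2, 6, 10, 14, 18, 22, 26, 30, 34, 38, 42, 46
Adding these values together:

288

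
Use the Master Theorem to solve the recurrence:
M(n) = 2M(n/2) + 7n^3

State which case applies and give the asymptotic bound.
Master Theorem template: M(n) = a·M(n/b) + f(n).
Here: a=2, b=2, f(n)=7n^3
Compute log_b(a) = log_2(2) = 1.
f(n) = 7n^3 = Ω(n^(1+ε)) with ε = 2, and the regularity condition holds (a·f(n/b) = (a/b^3)·f(n) with a/b^3 = 2^-2 < 1). Case 3: M(n) = Θ(f(n)) = Θ(n^3).

Case 3: M(n) = Θ(n^3)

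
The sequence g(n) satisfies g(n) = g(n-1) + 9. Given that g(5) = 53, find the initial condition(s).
g(5) = g(0) + 5·9, so g(0) = 53 - 45 = 8.

g(0) = 8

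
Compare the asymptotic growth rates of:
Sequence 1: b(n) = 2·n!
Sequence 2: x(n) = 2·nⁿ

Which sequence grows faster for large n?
Comparing growth rates:
Growth-rate hierarchy: log n ≺ any polynomial ≺ any exponential cⁿ (c>1) ≺ n! ≺ nⁿ.
super-exponential nⁿ dominates factorial asymptotically.

x(n) grows faster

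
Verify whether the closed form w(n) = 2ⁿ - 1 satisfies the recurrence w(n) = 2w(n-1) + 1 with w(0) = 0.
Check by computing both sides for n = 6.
From the recurrence with w(0) = 0:
  w(0) = 0, w(1) = 1, w(2) = 3, w(3) = 7, w(4) = 15, w(5) = 31, w(6) = 63
  so the recurrence gives w(6) = 63.
From the proposed closed form w(n) = 2ⁿ - 1:
  w(6) = 63.
Both sides give 63 at n = 6, and the initial condition(s) match, so the closed form is consistent.

Yes, the closed form is correct.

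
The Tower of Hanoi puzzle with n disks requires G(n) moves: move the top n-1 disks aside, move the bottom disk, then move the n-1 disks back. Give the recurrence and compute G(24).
Moving n disks = move the top n-1 disks aside (G(n-1) moves) + move the largest disk (1 move) + move the n-1 disks back on top (G(n-1) moves), so G(n) = 2G(n-1) + 1, with G(1) = 1 (a single disk takes one move).
First terms: 1, 3, 7, 15, 31, 63, … — each is one less than a power of 2. Indeed G(n) + 1 = 2(G(n-1) + 1) with G(1) + 1 = 2, so G(n) + 1 = 2ⁿ and G(n) = 2ⁿ - 1.
Hence G(24) = 2^24 - 1 = 16777216 - 1 = 16777215.

G(n) = 2G(n-1) + 1, G(1) = 1; G(24) = 16777215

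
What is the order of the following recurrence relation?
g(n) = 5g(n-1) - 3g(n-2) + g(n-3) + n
The order is the largest lag k for which g(n-k) appears. Here the deepest term is g(n-3) (the n term is non-homogeneous and does not affect the order), so the order is 3.

Order 3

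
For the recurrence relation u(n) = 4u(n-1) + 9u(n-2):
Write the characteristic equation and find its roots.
Substitute u(n) = rⁿ and divide through by rⁿ⁻²: r² - 4r - 9 = 0
Discriminant: 4² + 4·9 = 52, not a perfect square, so by the quadratic formula r = (4 ± √52)/2.
General solution: u(n) = A·r₁ⁿ + B·r₂ⁿ where r₁,r₂ = (4 ± √52)/2

Characteristic: r² - 4r - 9 = 0, Roots: r = (4 ± √52)/2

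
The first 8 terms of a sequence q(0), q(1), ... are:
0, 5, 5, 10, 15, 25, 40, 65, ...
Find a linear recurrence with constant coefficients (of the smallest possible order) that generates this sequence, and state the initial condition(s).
Look for the lowest-order linear relation among consecutive terms.
Observation: q(n) - 1·q(n-1) - (1)·q(n-2) = 0 holds for the shown terms, and no order-1 relation q(n) = α·q(n-1) + β fits.
Check at n=3: 1·5 + (1)·5 = 10. ✓

q(n) = q(n-1) + q(n-2), q(0) = 0, q(1) = 5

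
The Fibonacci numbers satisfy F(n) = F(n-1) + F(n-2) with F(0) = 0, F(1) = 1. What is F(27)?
Computing the sequence terms:
0, 1, 1, 2, 3, 5, 8, 13, 21, 34, 55, 89, 144, 233, 377, 610, 987, 1597, 2584, 4181, 6765, 10946, 17711, 28657, 46368, 75025, 121393, 196418

196418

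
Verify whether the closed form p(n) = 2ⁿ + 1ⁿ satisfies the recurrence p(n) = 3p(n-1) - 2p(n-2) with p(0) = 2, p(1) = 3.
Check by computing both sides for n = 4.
From the recurrence with p(0) = 2, p(1) = 3:
  p(0) = 2, p(1) = 3, p(2) = 5, p(3) = 9, p(4) = 17
  so the recurrence gives p(4) = 17.
From the proposed closed form p(n) = 2ⁿ + 1ⁿ:
  p(4) = 17.
Both sides give 17 at n = 4, and the initial condition(s) match, so the closed form is consistent.

Yes, the closed form is correct.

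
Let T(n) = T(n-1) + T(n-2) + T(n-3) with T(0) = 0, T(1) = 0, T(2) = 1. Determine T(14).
Computing the sequence terms:
0, 0, 1, 1, 2, 4, 7, 13, 24, 44, 81, 149, 274, 504, 927

927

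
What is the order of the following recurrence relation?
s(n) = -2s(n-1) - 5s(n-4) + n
The order is the largest lag k for which s(n-k) appears. Here the deepest term is s(n-4) (the n term is non-homogeneous and does not affect the order), so the order is 4.

Order 4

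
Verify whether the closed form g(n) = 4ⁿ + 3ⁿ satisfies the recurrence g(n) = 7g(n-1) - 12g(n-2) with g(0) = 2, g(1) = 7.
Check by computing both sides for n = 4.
From the recurrence with g(0) = 2, g(1) = 7:
  g(0) = 2, g(1) = 7, g(2) = 25, g(3) = 91, g(4) = 337
  so the recurrence gives g(4) = 337.
From the proposed closed form g(n) = 4ⁿ + 3ⁿ:
  g(4) = 337.
Both sides give 337 at n = 4, and the initial condition(s) match, so the closed form is consistent.

Yes, the closed form is correct.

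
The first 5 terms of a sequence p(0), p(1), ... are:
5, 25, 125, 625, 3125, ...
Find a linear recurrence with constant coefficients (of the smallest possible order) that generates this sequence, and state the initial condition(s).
Look for the lowest-order linear relation among consecutive terms.
Observation: each term is 5× the previous.
Check at n=2: 5·25 = 125. ✓

p(n) = 5 × p(n-1), p(0) = 5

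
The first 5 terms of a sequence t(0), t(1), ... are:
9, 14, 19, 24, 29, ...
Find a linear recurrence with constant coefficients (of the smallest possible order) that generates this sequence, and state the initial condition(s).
Look for the lowest-order linear relation among consecutive terms.
Observation: consecutive differences are constant (= 5).
Check at n=2: 1·14 + 5 = 19. ✓

t(n) = t(n-1) + 5, t(0) = 9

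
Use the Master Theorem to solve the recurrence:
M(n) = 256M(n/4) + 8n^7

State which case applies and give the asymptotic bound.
Master Theorem template: M(n) = a·M(n/b) + f(n).
Here: a=256, b=4, f(n)=8n^7
Compute log_b(a) = log_4(256) = 4.
f(n) = 8n^7 = Ω(n^(4+ε)) with ε = 3, and the regularity condition holds (a·f(n/b) = (a/b^7)·f(n) with a/b^7 = 4^-3 < 1). Case 3: M(n) = Θ(f(n)) = Θ(n^7).

Case 3: M(n) = Θ(n^7)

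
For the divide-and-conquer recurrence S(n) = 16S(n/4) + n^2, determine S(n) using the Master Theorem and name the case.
Master Theorem template: S(n) = a·S(n/b) + f(n).
Here: a=16, b=4, f(n)=n^2
Compute log_b(a) = log_4(16) = 2.
f(n) = n^2 = Θ(n^2). Case 2: S(n) = Θ(n^2 log n).

Case 2: S(n) = Θ(n^2 log n)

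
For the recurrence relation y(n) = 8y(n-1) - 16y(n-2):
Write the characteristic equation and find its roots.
Substitute y(n) = rⁿ and divide through by rⁿ⁻²: r² - 8r + 16 = 0
Factor: (r - 4)² = 0, so r = 4 (double root).
General solution: y(n) = (A + Bn)·4ⁿ

Characteristic: r² - 8r + 16 = 0, Roots: r = 4 (double root)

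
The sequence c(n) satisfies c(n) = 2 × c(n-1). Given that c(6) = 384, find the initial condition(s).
In general c(n) = 2ⁿ · c(0). At n = 6: c(0) = c(6) / 2^6 = 384 / 64 = 6.

c(0) = 6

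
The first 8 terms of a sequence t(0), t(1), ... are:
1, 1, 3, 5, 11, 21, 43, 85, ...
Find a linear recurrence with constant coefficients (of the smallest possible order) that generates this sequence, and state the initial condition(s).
Look for the lowest-order linear relation among consecutive terms.
Observation: t(n) - 1·t(n-1) - (2)·t(n-2) = 0 holds for the shown terms, and no order-1 relation t(n) = α·t(n-1) + β fits.
Check at n=3: 1·3 + (2)·1 = 5. ✓

t(n) = t(n-1) + 2t(n-2), t(0) = 1, t(1) = 1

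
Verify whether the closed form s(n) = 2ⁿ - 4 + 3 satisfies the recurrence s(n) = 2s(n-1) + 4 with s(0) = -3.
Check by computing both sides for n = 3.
From the recurrence with s(0) = -3:
  s(0) = -3, s(1) = -2, s(2) = 0, s(3) = 4
  so the recurrence gives s(3) = 4.
From the proposed closed form s(n) = 2ⁿ - 4 + 3:
  s(3) = 7.
The recurrence gives 4 but the closed form gives 7, so the closed form does not satisfy the recurrence.

No, the closed form is incorrect.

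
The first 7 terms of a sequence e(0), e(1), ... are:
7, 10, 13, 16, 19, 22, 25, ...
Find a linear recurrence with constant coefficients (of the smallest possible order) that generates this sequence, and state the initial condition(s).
Look for the lowest-order linear relation among consecutive terms.
Observation: consecutive differences are constant (= 3).
Check at n=2: 1·10 + 3 = 13. ✓

e(n) = e(n-1) + 3, e(0) = 7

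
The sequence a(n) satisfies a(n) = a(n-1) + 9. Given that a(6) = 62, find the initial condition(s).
a(6) = a(0) + 6·9, so a(0) = 62 - 54 = 8.

a(0) = 8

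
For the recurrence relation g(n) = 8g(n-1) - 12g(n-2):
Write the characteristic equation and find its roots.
Substitute g(n) = rⁿ and divide through by rⁿ⁻²: r² - 8r + 12 = 0
Factor: (r - 6)(r - 2) = 0, so r = 6, 2.
General solution: g(n) = A·6ⁿ + B·2ⁿ

Characteristic: r² - 8r + 12 = 0, Roots: r = 6, 2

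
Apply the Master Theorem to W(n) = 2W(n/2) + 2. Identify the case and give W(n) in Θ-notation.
Master Theorem template: W(n) = a·W(n/b) + f(n).
Here: a=2, b=2, f(n)=2
Compute log_b(a) = log_2(2) = 1.
f(n) = 2 = O(n^(1-ε)) with ε = 1. Case 1: W(n) = Θ(n^log_b(a)) = Θ(n).

Case 1: W(n) = Θ(n)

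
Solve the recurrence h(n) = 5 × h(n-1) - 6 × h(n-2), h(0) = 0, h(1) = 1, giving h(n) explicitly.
Recurrence: h(n) = 5 × h(n-1) - 6 × h(n-2), initial: h(0) = 0, h(1) = 1.
Characteristic equation: r² - 5r + 6 = 0, which factors as (r - 3)(r - 2) = 0, so r = 3, 2. General solution h(n) = A·3ⁿ + B·2ⁿ. From h(0) = 0: A + B = 0. From h(1) = 1: 3A + 2B = 1. Solving gives A = 1, B = -1.

h(n) = 3ⁿ - 2ⁿ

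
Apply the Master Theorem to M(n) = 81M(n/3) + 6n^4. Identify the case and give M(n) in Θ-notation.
Master Theorem template: M(n) = a·M(n/b) + f(n).
Here: a=81, b=3, f(n)=6n^4
Compute log_b(a) = log_3(81) = 4.
f(n) = 6n^4 = Θ(n^4). Case 2: M(n) = Θ(n^4 log n).

Case 2: M(n) = Θ(n^4 log n)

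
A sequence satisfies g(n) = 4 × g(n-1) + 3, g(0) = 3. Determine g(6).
Computing step by step:
g(0) = 3
g(1) = 4 × 3 + 3 = 15
g(2) = 4 × 15 + 3 = 63
g(3) = 4 × 63 + 3 = 255
g(4) = 4 × 255 + 3 = 1023
g(5) = 4 × 1023 + 3 = 4095
g(6) = 4 × 4095 + 3 = 16383

16383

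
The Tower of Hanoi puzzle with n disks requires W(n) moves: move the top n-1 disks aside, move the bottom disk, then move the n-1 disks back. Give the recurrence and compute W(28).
Moving n disks = move the top n-1 disks aside (W(n-1) moves) + move the largest disk (1 move) + move the n-1 disks back on top (W(n-1) moves), so W(n) = 2W(n-1) + 1, with W(1) = 1 (a single disk takes one move).
First terms: 1, 3, 7, 15, 31, 63, … — each is one less than a power of 2. Indeed W(n) + 1 = 2(W(n-1) + 1) with W(1) + 1 = 2, so W(n) + 1 = 2ⁿ and W(n) = 2ⁿ - 1.
Hence W(28) = 2^28 - 1 = 268435456 - 1 = 268435455.

W(n) = 2W(n-1) + 1, W(1) = 1; W(28) = 268435455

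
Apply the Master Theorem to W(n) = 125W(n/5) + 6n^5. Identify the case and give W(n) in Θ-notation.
Master Theorem template: W(n) = a·W(n/b) + f(n).
Here: a=125, b=5, f(n)=6n^5
Compute log_b(a) = log_5(125) = 3.
f(n) = 6n^5 = Ω(n^(3+ε)) with ε = 2, and the regularity condition holds (a·f(n/b) = (a/b^5)·f(n) with a/b^5 = 5^-2 < 1). Case 3: W(n) = Θ(f(n)) = Θ(n^5).

Case 3: W(n) = Θ(n^5)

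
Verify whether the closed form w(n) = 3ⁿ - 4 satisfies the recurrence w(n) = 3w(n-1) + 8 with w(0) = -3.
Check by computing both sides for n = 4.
From the recurrence with w(0) = -3:
  w(0) = -3, w(1) = -1, w(2) = 5, w(3) = 23, w(4) = 77
  so the recurrence gives w(4) = 77.
From the proposed closed form w(n) = 3ⁿ - 4:
  w(4) = 77.
Both sides give 77 at n = 4, and the initial condition(s) match, so the closed form is consistent.

Yes, the closed form is correct.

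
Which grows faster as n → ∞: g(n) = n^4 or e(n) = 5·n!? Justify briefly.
Comparing growth rates:
Growth-rate hierarchy: log n ≺ any polynomial ≺ any exponential cⁿ (c>1) ≺ n! ≺ nⁿ.
factorial dominates polynomial degree 4 asymptotically.

e(n) grows faster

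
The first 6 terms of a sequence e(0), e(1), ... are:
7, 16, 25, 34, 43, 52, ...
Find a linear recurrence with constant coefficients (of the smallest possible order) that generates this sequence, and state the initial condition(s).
Look for the lowest-order linear relation among consecutive terms.
Observation: consecutive differences are constant (= 9).
Check at n=2: 1·16 + 9 = 25. ✓

e(n) = e(n-1) + 9, e(0) = 7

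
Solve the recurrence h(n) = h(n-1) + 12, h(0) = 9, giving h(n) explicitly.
Recurrence: h(n) = h(n-1) + 12, initial: h(0) = 9.
Each step adds 12, so h(n) = h(0) + 12n = 12n + 9.

h(n) = 12n + 9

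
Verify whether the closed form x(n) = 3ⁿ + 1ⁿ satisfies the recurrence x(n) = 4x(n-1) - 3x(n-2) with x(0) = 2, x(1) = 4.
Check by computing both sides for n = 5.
From the recurrence with x(0) = 2, x(1) = 4:
  x(0) = 2, x(1) = 4, x(2) = 10, x(3) = 28, x(4) = 82, x(5) = 244
  so the recurrence gives x(5) = 244.
From the proposed closed form x(n) = 3ⁿ + 1ⁿ:
  x(5) = 244.
Both sides give 244 at n = 5, and the initial condition(s) match, so the closed form is consistent.

Yes, the closed form is correct.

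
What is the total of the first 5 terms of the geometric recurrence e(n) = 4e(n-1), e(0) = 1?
Computing the sequence terms: 1, 4, 16, 64, 256
Adding these values together:

341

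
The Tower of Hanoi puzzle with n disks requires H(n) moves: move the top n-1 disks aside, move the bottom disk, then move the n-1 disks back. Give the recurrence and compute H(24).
Moving n disks = move the top n-1 disks aside (H(n-1) moves) + move the largest disk (1 move) + move the n-1 disks back on top (H(n-1) moves), so H(n) = 2H(n-1) + 1, with H(1) = 1 (a single disk takes one move).
First terms: 1, 3, 7, 15, 31, 63, … — each is one less than a power of 2. Indeed H(n) + 1 = 2(H(n-1) + 1) with H(1) + 1 = 2, so H(n) + 1 = 2ⁿ and H(n) = 2ⁿ - 1.
Hence H(24) = 2^24 - 1 = 16777216 - 1 = 16777215.

H(n) = 2H(n-1) + 1, H(1) = 1; H(24) = 16777215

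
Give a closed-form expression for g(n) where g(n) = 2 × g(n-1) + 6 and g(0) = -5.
Recurrence: g(n) = 2 × g(n-1) + 6, initial: g(0) = -5.
Try g(n) = A·2ⁿ + C. Substituting: A·2ⁿ + C = 2(A·2ⁿ⁻¹ + C) + 6 = A·2ⁿ + 2C + 6, so C = 2C + 6, giving C = -6. Then g(0) = A - 6 = -5 gives A = 1.

g(n) = 2ⁿ - 6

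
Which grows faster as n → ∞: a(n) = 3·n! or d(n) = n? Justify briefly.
Comparing growth rates:
Growth-rate hierarchy: log n ≺ any polynomial ≺ any exponential cⁿ (c>1) ≺ n! ≺ nⁿ.
factorial dominates polynomial degree 1 asymptotically.

a(n) grows faster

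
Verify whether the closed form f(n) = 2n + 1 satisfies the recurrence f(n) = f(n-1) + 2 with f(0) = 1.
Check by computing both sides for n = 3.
From the recurrence with f(0) = 1:
  f(0) = 1, f(1) = 3, f(2) = 5, f(3) = 7
  so the recurrence gives f(3) = 7.
From the proposed closed form f(n) = 2n + 1:
  f(3) = 7.
Both sides give 7 at n = 3, and the initial condition(s) match, so the closed form is consistent.

Yes, the closed form is correct.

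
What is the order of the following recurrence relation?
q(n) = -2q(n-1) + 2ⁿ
The order is the largest lag k for which q(n-k) appears. Here the deepest term is q(n-1) (the 2ⁿ term is non-homogeneous and does not affect the order), so the order is 1.

Order 1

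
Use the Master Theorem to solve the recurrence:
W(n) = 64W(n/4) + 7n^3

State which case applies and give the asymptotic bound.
Master Theorem template: W(n) = a·W(n/b) + f(n).
Here: a=64, b=4, f(n)=7n^3
Compute log_b(a) = log_4(64) = 3.
f(n) = 7n^3 = Θ(n^3). Case 2: W(n) = Θ(n^3 log n).

Case 2: W(n) = Θ(n^3 log n)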